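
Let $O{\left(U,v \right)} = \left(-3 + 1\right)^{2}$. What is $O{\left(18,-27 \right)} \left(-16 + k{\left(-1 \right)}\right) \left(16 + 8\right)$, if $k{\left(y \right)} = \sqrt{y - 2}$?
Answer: $-1536 + 96 i \sqrt{3} \approx -1536.0 + 166.28 i$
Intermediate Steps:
$k{\left(y \right)} = \sqrt{-2 + y}$
$O{\left(U,v \right)} = 4$ ($O{\left(U,v \right)} = \left(-2\right)^{2} = 4$)
$O{\left(18,-27 \right)} \left(-16 + k{\left(-1 \right)}\right) \left(16 + 8\right) = 4 \left(-16 + \sqrt{-2 - 1}\right) \left(16 + 8\right) = 4 \left(-16 + \sqrt{-3}\right) 24 = 4 \left(-16 + i \sqrt{3}\right) 24 = 4 \left(-384 + 24 i \sqrt{3}\right) = -1536 + 96 i \sqrt{3}$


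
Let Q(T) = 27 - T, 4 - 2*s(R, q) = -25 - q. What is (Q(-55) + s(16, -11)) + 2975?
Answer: 3066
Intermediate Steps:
s(R, q) = 29/2 + q/2 (s(R, q) = 2 - (-25 - q)/2 = 2 + (25/2 + q/2) = 29/2 + q/2)
(Q(-55) + s(16, -11)) + 2975 = ((27 - 1*(-55)) + (29/2 + (½)*(-11))) + 2975 = ((27 + 55) + (29/2 - 11/2)) + 2975 = (82 + 9) + 2975 = 91 + 2975 = 3066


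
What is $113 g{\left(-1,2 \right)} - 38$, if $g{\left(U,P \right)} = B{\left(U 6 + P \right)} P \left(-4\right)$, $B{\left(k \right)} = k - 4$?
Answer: $7194$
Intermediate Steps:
$B{\left(k \right)} = -4 + k$
$g{\left(U,P \right)} = - 4 P \left(-4 + P + 6 U\right)$ ($g{\left(U,P \right)} = \left(-4 + \left(U 6 + P\right)\right) P \left(-4\right) = \left(-4 + \left(6 U + P\right)\right) P \left(-4\right) = \left(-4 + \left(P + 6 U\right)\right) P \left(-4\right) = \left(-4 + P + 6 U\right) P \left(-4\right) = P \left(-4 + P + 6 U\right) \left(-4\right) = - 4 P \left(-4 + P + 6 U\right)$)
$113 g{\left(-1,2 \right)} - 38 = 113 \cdot 4 \cdot 2 \left(4 - 2 - -6\right) - 38 = 113 \cdot 4 \cdot 2 \left(4 - 2 + 6\right) - 38 = 113 \cdot 4 \cdot 2 \cdot 8 - 38 = 113 \cdot 64 - 38 = 7232 - 38 = 7194$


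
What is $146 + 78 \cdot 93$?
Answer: $7400$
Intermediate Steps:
$146 + 78 \cdot 93 = 146 + 7254 = 7400$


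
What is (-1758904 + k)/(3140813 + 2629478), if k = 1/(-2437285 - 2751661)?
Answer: -9126857875185/29941728403286 ≈ -0.30482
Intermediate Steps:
k = -1/5188946 (k = 1/(-5188946) = -1/5188946 ≈ -1.9272e-7)
(-1758904 + k)/(3140813 + 2629478) = (-1758904 - 1/5188946)/(3140813 + 2629478) = -9126857875185/5188946/5770291 = -9126857875185/5188946*1/5770291 = -9126857875185/29941728403286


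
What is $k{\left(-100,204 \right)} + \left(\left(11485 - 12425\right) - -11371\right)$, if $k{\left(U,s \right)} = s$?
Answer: $10635$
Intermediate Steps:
$k{\left(-100,204 \right)} + \left(\left(11485 - 12425\right) - -11371\right) = 204 + \left(\left(11485 - 12425\right) - -11371\right) = 204 + \left(-940 + 11371\right) = 204 + 10431 = 10635$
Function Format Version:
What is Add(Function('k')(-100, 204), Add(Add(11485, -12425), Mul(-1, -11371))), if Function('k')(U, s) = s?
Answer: 10635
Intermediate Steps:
Add(Function('k')(-100, 204), Add(Add(11485, -12425), Mul(-1, -11371))) = Add(204, Add(Add(11485, -12425), Mul(-1, -11371))) = Add(204, Add(-940, 11371)) = Add(204, 10431) = 10635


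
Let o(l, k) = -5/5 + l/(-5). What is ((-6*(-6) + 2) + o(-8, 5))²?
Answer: 37249/25 ≈ 1490.0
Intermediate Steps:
o(l, k) = -1 - l/5 (o(l, k) = -5*⅕ + l*(-⅕) = -1 - l/5)
((-6*(-6) + 2) + o(-8, 5))² = ((-6*(-6) + 2) + (-1 - ⅕*(-8)))² = ((36 + 2) + (-1 + 8/5))² = (38 + ⅗)² = (193/5)² = 37249/25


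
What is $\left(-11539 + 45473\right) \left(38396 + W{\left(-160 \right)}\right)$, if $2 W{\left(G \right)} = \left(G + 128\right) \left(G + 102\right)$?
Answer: $1334420616$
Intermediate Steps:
$W{\left(G \right)} = \frac{\left(102 + G\right) \left(128 + G\right)}{2}$ ($W{\left(G \right)} = \frac{\left(G + 128\right) \left(G + 102\right)}{2} = \frac{\left(128 + G\right) \left(102 + G\right)}{2} = \frac{\left(102 + G\right) \left(128 + G\right)}{2}$)
$\left(-11539 + 45473\right) \left(38396 + W{\left(-160 \right)}\right) = \left(-11539 + 45473\right) \left(38396 + \left(6528 + \frac{\left(-160\right)^{2}}{2} + 115 \left(-160\right)\right)\right) = 33934 \left(38396 + \left(6528 + \frac{1}{2} \cdot 25600 - 18400\right)\right) = 33934 \left(38396 + \left(6528 + 12800 - 18400\right)\right) = 33934 \left(38396 + 928\right) = 33934 \cdot 39324 = 1334420616$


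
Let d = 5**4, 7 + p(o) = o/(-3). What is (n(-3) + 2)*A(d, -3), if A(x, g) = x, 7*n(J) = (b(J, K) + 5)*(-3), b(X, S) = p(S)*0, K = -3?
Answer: -625/7 ≈ -89.286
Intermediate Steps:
p(o) = -7 - o/3 (p(o) = -7 + o/(-3) = -7 + o*(-1/3) = -7 - o/3)
d = 625
b(X, S) = 0 (b(X, S) = (-7 - S/3)*0 = 0)
n(J) = -15/7 (n(J) = ((0 + 5)*(-3))/7 = (5*(-3))/7 = (1/7)*(-15) = -15/7)
(n(-3) + 2)*A(d, -3) = (-15/7 + 2)*625 = -1/7*625 = -625/7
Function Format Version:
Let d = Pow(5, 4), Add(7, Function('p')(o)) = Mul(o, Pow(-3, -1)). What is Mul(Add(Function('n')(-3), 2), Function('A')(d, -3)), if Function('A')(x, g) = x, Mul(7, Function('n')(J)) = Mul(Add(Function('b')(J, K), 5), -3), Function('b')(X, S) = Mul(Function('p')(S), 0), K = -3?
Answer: Rational(-625, 7) ≈ -89.286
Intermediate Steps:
Function('p')(o) = Add(-7, Mul(Rational(-1, 3), o)) (Function('p')(o) = Add(-7, Mul(o, Pow(-3, -1))) = Add(-7, Mul(o, Rational(-1, 3))) = Add(-7, Mul(Rational(-1, 3), o)))
d = 625
Function('b')(X, S) = 0 (Function('b')(X, S) = Mul(Add(-7, Mul(Rational(-1, 3), S)), 0) = 0)
Function('n')(J) = Rational(-15, 7) (Function('n')(J) = Mul(Rational(1, 7), Mul(Add(0, 5), -3)) = Mul(Rational(1, 7), Mul(5, -3)) = Mul(Rational(1, 7), -15) = Rational(-15, 7))
Mul(Add(Function('n')(-3), 2), Function('A')(d, -3)) = Mul(Add(Rational(-15, 7), 2), 625) = Mul(Rational(-1, 7), 625) = Rational(-625, 7)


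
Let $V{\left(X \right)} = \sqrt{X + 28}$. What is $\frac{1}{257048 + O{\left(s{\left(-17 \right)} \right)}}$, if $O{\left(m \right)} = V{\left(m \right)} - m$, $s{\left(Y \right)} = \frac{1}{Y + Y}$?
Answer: $\frac{99049174}{25460394980785} - \frac{34 \sqrt{32334}}{76381184942355} \approx 3.8902 \cdot 10^{-6}$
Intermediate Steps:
$V{\left(X \right)} = \sqrt{28 + X}$
$s{\left(Y \right)} = \frac{1}{2 Y}$
$O{\left(m \right)} = \sqrt{28 + m} - m$
$\frac{1}{257048 + O{\left(s{\left(-17 \right)} \right)}} = \frac{1}{257048 - \left(- \frac{1}{34} - \sqrt{28 + \frac{1}{2 \left(-17\right)}}\right)} = \frac{1}{257048 - \left(- \frac{1}{34} - \sqrt{28 + \frac{1}{2} \left(- \frac{1}{17}\right)}\right)} = \frac{1}{257048 - \left(- \frac{1}{34} - \sqrt{28 - \frac{1}{34}}\right)} = \frac{1}{257048 + \left(\sqrt{\frac{951}{34}} + \frac{1}{34}\right)} = \frac{1}{257048 + \left(\frac{\sqrt{32334}}{34} + \frac{1}{34}\right)} = \frac{1}{257048 + \left(\frac{1}{34} + \frac{\sqrt{32334}}{34}\right)} = \frac{1}{\frac{8739633}{34} + \frac{\sqrt{32334}}{34}}$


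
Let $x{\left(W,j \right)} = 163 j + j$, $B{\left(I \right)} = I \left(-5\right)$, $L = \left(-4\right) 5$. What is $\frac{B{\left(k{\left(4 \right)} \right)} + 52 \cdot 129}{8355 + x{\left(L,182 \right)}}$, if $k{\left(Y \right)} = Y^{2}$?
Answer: $\frac{6628}{38203} \approx 0.17349$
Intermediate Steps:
$L = -20$
$B{\left(I \right)} = - 5 I$
$x{\left(W,j \right)} = 164 j$
$\frac{B{\left(k{\left(4 \right)} \right)} + 52 \cdot 129}{8355 + x{\left(L,182 \right)}} = \frac{- 5 \cdot 4^{2} + 52 \cdot 129}{8355 + 164 \cdot 182} = \frac{\left(-5\right) 16 + 6708}{8355 + 29848} = \frac{-80 + 6708}{38203} = 6628 \cdot \frac{1}{38203} = \frac{6628}{38203}$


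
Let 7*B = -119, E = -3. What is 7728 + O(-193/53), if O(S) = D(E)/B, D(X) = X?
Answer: 131379/17 ≈ 7728.2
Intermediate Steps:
B = -17 (B = (⅐)*(-119) = -17)
O(S) = 3/17 (O(S) = -3/(-17) = -3*(-1/17) = 3/17)
7728 + O(-193/53) = 7728 + 3/17 = 131379/17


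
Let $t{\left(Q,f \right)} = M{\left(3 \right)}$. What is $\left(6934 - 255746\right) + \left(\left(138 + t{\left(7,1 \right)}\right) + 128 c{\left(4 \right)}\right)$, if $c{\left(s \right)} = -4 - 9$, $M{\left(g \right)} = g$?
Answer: $-250335$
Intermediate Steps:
$t{\left(Q,f \right)} = 3$
$c{\left(s \right)} = -13$ ($c{\left(s \right)} = -4 - 9 = -13$)
$\left(6934 - 255746\right) + \left(\left(138 + t{\left(7,1 \right)}\right) + 128 c{\left(4 \right)}\right) = \left(6934 - 255746\right) + \left(\left(138 + 3\right) + 128 \left(-13\right)\right) = -248812 + \left(141 - 1664\right) = -248812 - 1523 = -250335$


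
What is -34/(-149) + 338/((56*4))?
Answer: 28989/16688 ≈ 1.7371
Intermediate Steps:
-34/(-149) + 338/((56*4)) = -34*(-1/149) + 338/224 = 34/149 + 338*(1/224) = 34/149 + 169/112 = 28989/16688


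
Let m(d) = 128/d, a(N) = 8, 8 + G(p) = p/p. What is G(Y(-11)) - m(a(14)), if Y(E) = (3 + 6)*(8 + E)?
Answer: -23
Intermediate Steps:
Y(E) = 72 + 9*E (Y(E) = 9*(8 + E) = 72 + 9*E)
G(p) = -7 (G(p) = -8 + p/p = -8 + 1 = -7)
G(Y(-11)) - m(a(14)) = -7 - 128/8 = -7 - 1*16 = -7 - 16 = -23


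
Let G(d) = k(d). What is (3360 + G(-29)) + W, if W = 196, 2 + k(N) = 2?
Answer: 3556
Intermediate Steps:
k(N) = 0 (k(N) = -2 + 2 = 0)
G(d) = 0
(3360 + G(-29)) + W = (3360 + 0) + 196 = 3360 + 196 = 3556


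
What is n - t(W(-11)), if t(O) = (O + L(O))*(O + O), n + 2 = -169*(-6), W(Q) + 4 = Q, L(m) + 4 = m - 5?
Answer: -158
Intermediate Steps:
L(m) = -9 + m (L(m) = -4 + (m - 5) = -4 + (-5 + m) = -9 + m)
W(Q) = -4 + Q
n = 1012 (n = -2 - 169*(-6) = -2 + 1014 = 1012)
t(O) = 2*O*(-9 + 2*O) (t(O) = (O + (-9 + O))*(O + O) = (-9 + 2*O)*(2*O) = 2*O*(-9 + 2*O))
n - t(W(-11)) = 1012 - 2*(-4 - 11)*(-9 + 2*(-4 - 11)) = 1012 - 2*(-15)*(-9 + 2*(-15)) = 1012 - 2*(-15)*(-9 - 30) = 1012 - 2*(-15)*(-39) = 1012 - 1*1170 = 1012 - 1170 = -158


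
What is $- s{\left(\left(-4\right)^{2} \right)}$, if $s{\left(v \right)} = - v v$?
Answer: $256$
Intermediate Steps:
$s{\left(v \right)} = - v^{2}$
$- s{\left(\left(-4\right)^{2} \right)} = - \left(-1\right) \left(\left(-4\right)^{2}\right)^{2} = - \left(-1\right) 16^{2} = - \left(-1\right) 256 = \left(-1\right) \left(-256\right) = 256$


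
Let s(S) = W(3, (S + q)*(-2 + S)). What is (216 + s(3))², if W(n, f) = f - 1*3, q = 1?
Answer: 47089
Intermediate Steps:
W(n, f) = -3 + f (W(n, f) = f - 3 = -3 + f)
s(S) = -3 + (1 + S)*(-2 + S) (s(S) = -3 + (S + 1)*(-2 + S) = -3 + (1 + S)*(-2 + S))
(216 + s(3))² = (216 + (-5 + 3² - 1*3))² = (216 + (-5 + 9 - 3))² = (216 + 1)² = 217² = 47089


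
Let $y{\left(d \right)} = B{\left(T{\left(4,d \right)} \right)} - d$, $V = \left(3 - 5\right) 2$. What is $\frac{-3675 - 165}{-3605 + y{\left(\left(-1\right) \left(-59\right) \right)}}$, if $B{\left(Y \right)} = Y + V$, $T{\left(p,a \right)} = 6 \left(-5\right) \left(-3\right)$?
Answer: $\frac{1920}{1789} \approx 1.0732$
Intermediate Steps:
$T{\left(p,a \right)} = 90$ ($T{\left(p,a \right)} = \left(-30\right) \left(-3\right) = 90$)
$V = -4$ ($V = \left(-2\right) 2 = -4$)
$B{\left(Y \right)} = -4 + Y$ ($B{\left(Y \right)} = Y - 4 = -4 + Y$)
$y{\left(d \right)} = 86 - d$ ($y{\left(d \right)} = \left(-4 + 90\right) - d = 86 - d$)
$\frac{-3675 - 165}{-3605 + y{\left(\left(-1\right) \left(-59\right) \right)}} = \frac{-3675 - 165}{-3605 + \left(86 - \left(-1\right) \left(-59\right)\right)} = - \frac{3840}{-3605 + \left(86 - 59\right)} = - \frac{3840}{-3605 + 27} = - \frac{3840}{-3578} = \left(-3840\right) \left(- \frac{1}{3578}\right) = \frac{1920}{1789}$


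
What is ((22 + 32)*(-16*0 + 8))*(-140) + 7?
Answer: -60473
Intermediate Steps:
((22 + 32)*(-16*0 + 8))*(-140) + 7 = (54*(0 + 8))*(-140) + 7 = (54*8)*(-140) + 7 = 432*(-140) + 7 = -60480 + 7 = -60473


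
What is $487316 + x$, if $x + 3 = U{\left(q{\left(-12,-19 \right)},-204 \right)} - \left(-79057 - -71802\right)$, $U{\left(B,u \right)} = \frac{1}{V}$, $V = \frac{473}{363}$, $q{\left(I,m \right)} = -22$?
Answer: $\frac{21266457}{43} \approx 4.9457 \cdot 10^{5}$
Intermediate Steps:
$V = \frac{43}{33}$ ($V = 473 \cdot \frac{1}{363} = \frac{43}{33} \approx 1.303$)
$U{\left(B,u \right)} = \frac{33}{43}$ ($U{\left(B,u \right)} = \frac{1}{\frac{43}{33}} = \frac{33}{43}$)
$x = \frac{311869}{43}$ ($x = -3 + \left(\frac{33}{43} - \left(-79057 - -71802\right)\right) = -3 + \left(\frac{33}{43} - \left(-79057 + 71802\right)\right) = -3 + \left(\frac{33}{43} - -7255\right) = -3 + \left(\frac{33}{43} + 7255\right) = -3 + \frac{311998}{43} = \frac{311869}{43} \approx 7252.8$)
$487316 + x = 487316 + \frac{311869}{43} = \frac{21266457}{43}$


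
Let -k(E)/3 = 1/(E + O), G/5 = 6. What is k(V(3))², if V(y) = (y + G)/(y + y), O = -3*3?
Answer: 36/49 ≈ 0.73469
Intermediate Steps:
G = 30 (G = 5*6 = 30)
O = -9
V(y) = (30 + y)/(2*y) (V(y) = (y + 30)/(y + y) = (30 + y)/((2*y)) = (30 + y)*(1/(2*y)) = (30 + y)/(2*y))
k(E) = -3/(-9 + E) (k(E) = -3/(E - 9) = -3/(-9 + E))
k(V(3))² = (-3/(-9 + (½)*(30 + 3)/3))² = (-3/(-9 + (½)*(⅓)*33))² = (-3/(-9 + 11/2))² = (-3/(-7/2))² = (-3*(-2/7))² = (6/7)² = 36/49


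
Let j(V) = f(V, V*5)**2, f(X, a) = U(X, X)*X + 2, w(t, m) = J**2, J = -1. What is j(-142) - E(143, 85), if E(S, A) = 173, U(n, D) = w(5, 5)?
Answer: 19427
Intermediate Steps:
w(t, m) = 1 (w(t, m) = (-1)**2 = 1)
U(n, D) = 1
f(X, a) = 2 + X (f(X, a) = 1*X + 2 = X + 2 = 2 + X)
j(V) = (2 + V)**2
j(-142) - E(143, 85) = (2 - 142)**2 - 1*173 = (-140)**2 - 173 = 19600 - 173 = 19427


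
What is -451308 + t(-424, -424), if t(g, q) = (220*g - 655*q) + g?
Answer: -267292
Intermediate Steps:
t(g, q) = -655*q + 221*g (t(g, q) = (-655*q + 220*g) + g = -655*q + 221*g)
-451308 + t(-424, -424) = -451308 + (-655*(-424) + 221*(-424)) = -451308 + (277720 - 93704) = -451308 + 184016 = -267292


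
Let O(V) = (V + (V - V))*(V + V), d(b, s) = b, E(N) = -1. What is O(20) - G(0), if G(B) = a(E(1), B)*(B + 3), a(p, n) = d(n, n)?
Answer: 800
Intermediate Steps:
a(p, n) = n
O(V) = 2*V**2 (O(V) = (V + 0)*(2*V) = V*(2*V) = 2*V**2)
G(B) = B*(3 + B) (G(B) = B*(B + 3) = B*(3 + B))
O(20) - G(0) = 2*20**2 - 0*(3 + 0) = 2*400 - 0*3 = 800 - 1*0 = 800 + 0 = 800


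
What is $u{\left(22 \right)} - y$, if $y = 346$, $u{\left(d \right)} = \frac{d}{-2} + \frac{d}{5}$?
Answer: $- \frac{1763}{5} \approx -352.6$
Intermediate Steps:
$u{\left(d \right)} = - \frac{3 d}{10}$ ($u{\left(d \right)} = d \left(- \frac{1}{2}\right) + d \frac{1}{5} = - \frac{d}{2} + \frac{d}{5} = - \frac{3 d}{10}$)
$u{\left(22 \right)} - y = \left(- \frac{3}{10}\right) 22 - 346 = - \frac{33}{5} - 346 = - \frac{1763}{5}$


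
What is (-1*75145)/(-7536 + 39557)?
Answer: -75145/32021 ≈ -2.3467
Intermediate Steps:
(-1*75145)/(-7536 + 39557) = -75145/32021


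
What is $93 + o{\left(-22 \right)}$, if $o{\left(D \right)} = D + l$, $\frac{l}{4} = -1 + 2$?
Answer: $75$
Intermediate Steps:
$l = 4$ ($l = 4 \left(-1 + 2\right) = 4 \cdot 1 = 4$)
$o{\left(D \right)} = 4 + D$ ($o{\left(D \right)} = D + 4 = 4 + D$)
$93 + o{\left(-22 \right)} = 93 + \left(4 - 22\right) = 93 - 18 = 75$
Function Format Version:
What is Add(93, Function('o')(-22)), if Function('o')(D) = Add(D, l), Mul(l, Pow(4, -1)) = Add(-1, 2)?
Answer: 75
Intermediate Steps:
l = 4 (l = Mul(4, Add(-1, 2)) = Mul(4, 1) = 4)
Function('o')(D) = Add(4, D) (Function('o')(D) = Add(D, 4) = Add(4, D))
Add(93, Function('o')(-22)) = Add(93, Add(4, -22)) = Add(93, -18) = 75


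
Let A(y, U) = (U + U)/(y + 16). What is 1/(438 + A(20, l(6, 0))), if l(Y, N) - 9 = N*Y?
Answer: 2/877 ≈ 0.0022805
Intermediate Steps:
l(Y, N) = 9 + N*Y
A(y, U) = 2*U/(16 + y) (A(y, U) = (2*U)/(16 + y) = 2*U/(16 + y))
1/(438 + A(20, l(6, 0))) = 1/(438 + 2*(9 + 0*6)/(16 + 20)) = 1/(438 + 2*(9 + 0)/36) = 1/(438 + 2*9*(1/36)) = 1/(438 + 1/2) = 1/(877/2) = 2/877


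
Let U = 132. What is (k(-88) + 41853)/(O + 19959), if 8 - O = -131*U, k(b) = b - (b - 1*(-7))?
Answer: 41846/37259 ≈ 1.1231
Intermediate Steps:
k(b) = -7 (k(b) = b - (b + 7) = b - (7 + b) = b + (-7 - b) = -7)
O = 17300 (O = 8 - (-131)*132 = 8 - 1*(-17292) = 8 + 17292 = 17300)
(k(-88) + 41853)/(O + 19959) = (-7 + 41853)/(17300 + 19959) = 41846/37259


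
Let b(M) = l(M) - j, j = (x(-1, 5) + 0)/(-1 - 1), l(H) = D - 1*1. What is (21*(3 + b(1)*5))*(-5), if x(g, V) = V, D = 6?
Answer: -8505/2 ≈ -4252.5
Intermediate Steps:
l(H) = 5 (l(H) = 6 - 1*1 = 6 - 1 = 5)
j = -5/2 (j = (5 + 0)/(-1 - 1) = 5/(-2) = 5*(-½) = -5/2 ≈ -2.5000)
b(M) = 15/2 (b(M) = 5 - 1*(-5/2) = 5 + 5/2 = 15/2)
(21*(3 + b(1)*5))*(-5) = (21*(3 + (15/2)*5))*(-5) = (21*(3 + 75/2))*(-5) = (21*(81/2))*(-5) = (1701/2)*(-5) = -8505/2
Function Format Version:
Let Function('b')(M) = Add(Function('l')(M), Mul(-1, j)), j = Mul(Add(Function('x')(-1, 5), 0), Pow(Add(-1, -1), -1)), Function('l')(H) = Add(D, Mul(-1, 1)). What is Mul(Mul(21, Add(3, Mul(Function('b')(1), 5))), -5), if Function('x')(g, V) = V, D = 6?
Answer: Rational(-8505, 2) ≈ -4252.5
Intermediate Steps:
Function('l')(H) = 5 (Function('l')(H) = Add(6, Mul(-1, 1)) = Add(6, -1) = 5)
j = Rational(-5, 2) (j = Mul(Add(5, 0), Pow(Add(-1, -1), -1)) = Mul(5, Pow(-2, -1)) = Mul(5, Rational(-1, 2)) = Rational(-5, 2) ≈ -2.5000)
Function('b')(M) = Rational(15, 2) (Function('b')(M) = Add(5, Mul(-1, Rational(-5, 2))) = Add(5, Rational(5, 2)) = Rational(15, 2))
Mul(Mul(21, Add(3, Mul(Function('b')(1), 5))), -5) = Mul(Mul(21, Add(3, Mul(Rational(15, 2), 5))), -5) = Mul(Mul(21, Add(3, Rational(75, 2))), -5) = Mul(Mul(21, Rational(81, 2)), -5) = Mul(Rational(1701, 2), -5) = Rational(-8505, 2)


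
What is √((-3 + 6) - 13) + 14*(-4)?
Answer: -56 + I*√10 ≈ -56.0 + 3.1623*I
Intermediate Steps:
√((-3 + 6) - 13) + 14*(-4) = √(3 - 13) - 56 = √(-10) - 56 = I*√10 - 56 = -56 + I*√10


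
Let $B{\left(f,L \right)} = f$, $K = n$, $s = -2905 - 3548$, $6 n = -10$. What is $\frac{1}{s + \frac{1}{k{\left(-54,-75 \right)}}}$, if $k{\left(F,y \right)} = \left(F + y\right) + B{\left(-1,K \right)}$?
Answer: $- \frac{130}{838891} \approx -0.00015497$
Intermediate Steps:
$n = - \frac{5}{3}$ ($n = \frac{1}{6} \left(-10\right) = - \frac{5}{3} \approx -1.6667$)
$s = -6453$
$K = - \frac{5}{3} \approx -1.6667$
$k{\left(F,y \right)} = -1 + F + y$ ($k{\left(F,y \right)} = \left(F + y\right) - 1 = -1 + F + y$)
$\frac{1}{s + \frac{1}{k{\left(-54,-75 \right)}}} = \frac{1}{-6453 + \frac{1}{-1 - 54 - 75}} = \frac{1}{-6453 + \frac{1}{-130}} = \frac{1}{-6453 - \frac{1}{130}} = \frac{1}{- \frac{838891}{130}} = - \frac{130}{838891}$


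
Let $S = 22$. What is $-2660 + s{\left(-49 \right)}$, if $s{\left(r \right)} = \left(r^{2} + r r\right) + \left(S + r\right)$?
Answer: $2115$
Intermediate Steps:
$s{\left(r \right)} = 22 + r + 2 r^{2}$ ($s{\left(r \right)} = \left(r^{2} + r r\right) + \left(22 + r\right) = \left(r^{2} + r^{2}\right) + \left(22 + r\right) = 2 r^{2} + \left(22 + r\right) = 22 + r + 2 r^{2}$)
$-2660 + s{\left(-49 \right)} = -2660 + \left(22 - 49 + 2 \left(-49\right)^{2}\right) = -2660 + \left(22 - 49 + 2 \cdot 2401\right) = -2660 + \left(22 - 49 + 4802\right) = -2660 + 4775 = 2115$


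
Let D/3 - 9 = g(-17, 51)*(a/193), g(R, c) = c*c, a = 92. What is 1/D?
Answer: 193/723087 ≈ 0.00026691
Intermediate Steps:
g(R, c) = c**2
D = 723087/193 (D = 27 + 3*(51**2*(92/193)) = 27 + 3*(2601*(92*(1/193))) = 27 + 3*(2601*(92/193)) = 27 + 3*(239292/193) = 27 + 717876/193 = 723087/193 ≈ 3746.6)
1/D = 1/(723087/193) = 193/723087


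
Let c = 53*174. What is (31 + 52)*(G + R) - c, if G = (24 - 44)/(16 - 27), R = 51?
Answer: -53219/11 ≈ -4838.1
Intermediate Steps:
c = 9222
G = 20/11 (G = -20/(-11) = -20*(-1/11) = 20/11 ≈ 1.8182)
(31 + 52)*(G + R) - c = (31 + 52)*(20/11 + 51) - 1*9222 = 83*(581/11) - 9222 = 48223/11 - 9222 = -53219/11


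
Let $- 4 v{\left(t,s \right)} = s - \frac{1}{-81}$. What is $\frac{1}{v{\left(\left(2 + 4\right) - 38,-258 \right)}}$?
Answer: $\frac{324}{20897} \approx 0.015505$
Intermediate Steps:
$v{\left(t,s \right)} = - \frac{1}{324} - \frac{s}{4}$ ($v{\left(t,s \right)} = - \frac{s - \frac{1}{-81}}{4} = - \frac{s - - \frac{1}{81}}{4} = - \frac{s + \frac{1}{81}}{4} = - \frac{\frac{1}{81} + s}{4} = - \frac{1}{324} - \frac{s}{4}$)
$\frac{1}{v{\left(\left(2 + 4\right) - 38,-258 \right)}} = \frac{1}{- \frac{1}{324} - - \frac{129}{2}} = \frac{1}{- \frac{1}{324} + \frac{129}{2}} = \frac{1}{\frac{20897}{324}} = \frac{324}{20897}$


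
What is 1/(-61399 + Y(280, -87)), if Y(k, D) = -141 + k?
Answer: -1/61260 ≈ -1.6324e-5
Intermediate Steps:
1/(-61399 + Y(280, -87)) = 1/(-61399 + (-141 + 280)) = 1/(-61399 + 139) = 1/(-61260) = -1/61260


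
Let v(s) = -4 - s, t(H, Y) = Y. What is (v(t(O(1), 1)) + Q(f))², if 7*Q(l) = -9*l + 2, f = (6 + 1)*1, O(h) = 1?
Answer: 9216/49 ≈ 188.08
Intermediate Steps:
f = 7 (f = 7*1 = 7)
Q(l) = 2/7 - 9*l/7 (Q(l) = (-9*l + 2)/7 = (2 - 9*l)/7 = 2/7 - 9*l/7)
(v(t(O(1), 1)) + Q(f))² = ((-4 - 1*1) + (2/7 - 9/7*7))² = ((-4 - 1) + (2/7 - 9))² = (-5 - 61/7)² = (-96/7)² = 9216/49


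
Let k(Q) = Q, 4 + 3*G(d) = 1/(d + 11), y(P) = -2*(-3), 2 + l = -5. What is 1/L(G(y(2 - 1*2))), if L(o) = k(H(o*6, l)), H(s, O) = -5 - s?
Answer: 17/49 ≈ 0.34694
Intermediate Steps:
l = -7 (l = -2 - 5 = -7)
y(P) = 6
G(d) = -4/3 + 1/(3*(11 + d)) (G(d) = -4/3 + 1/(3*(d + 11)) = -4/3 + 1/(3*(11 + d)))
L(o) = -5 - 6*o (L(o) = -5 - o*6 = -5 - 6*o)
1/L(G(y(2 - 1*2))) = 1/(-5 - 2*(-43 - 4*6)/(11 + 6)) = 1/(-5 - 2*(-43 - 24)/17) = 1/(-5 - 2*(-67)/17) = 1/(-5 - 6*(-67/51)) = 1/(-5 + 134/17) = 1/(49/17) = 17/49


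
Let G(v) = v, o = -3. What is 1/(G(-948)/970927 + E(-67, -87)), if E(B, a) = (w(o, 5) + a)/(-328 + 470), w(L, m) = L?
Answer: -68935817/43759023 ≈ -1.5754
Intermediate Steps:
E(B, a) = -3/142 + a/142 (E(B, a) = (-3 + a)/(-328 + 470) = (-3 + a)/142 = (-3 + a)*(1/142) = -3/142 + a/142)
1/(G(-948)/970927 + E(-67, -87)) = 1/(-948/970927 + (-3/142 + (1/142)*(-87))) = 1/(-948*1/970927 + (-3/142 - 87/142)) = 1/(-948/970927 - 45/71) = 1/(-43759023/68935817) = -68935817/43759023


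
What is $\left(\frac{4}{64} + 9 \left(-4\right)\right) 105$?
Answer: $- \frac{60375}{16} \approx -3773.4$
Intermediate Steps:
$\left(\frac{4}{64} + 9 \left(-4\right)\right) 105 = \left(4 \cdot \frac{1}{64} - 36\right) 105 = \left(\frac{1}{16} - 36\right) 105 = \left(- \frac{575}{16}\right) 105 = - \frac{60375}{16}$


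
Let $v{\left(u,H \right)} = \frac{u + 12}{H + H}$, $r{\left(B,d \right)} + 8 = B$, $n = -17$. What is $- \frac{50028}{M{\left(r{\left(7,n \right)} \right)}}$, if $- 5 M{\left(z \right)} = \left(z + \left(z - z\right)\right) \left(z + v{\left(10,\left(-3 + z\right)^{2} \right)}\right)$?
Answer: $800448$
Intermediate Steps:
$r{\left(B,d \right)} = -8 + B$
$v{\left(u,H \right)} = \frac{12 + u}{2 H}$
$M{\left(z \right)} = - \frac{z \left(z + \frac{11}{\left(-3 + z\right)^{2}}\right)}{5}$ ($M{\left(z \right)} = - \frac{\left(z + \left(z - z\right)\right) \left(z + \frac{12 + 10}{2 \left(-3 + z\right)^{2}}\right)}{5} = - \frac{\left(z + 0\right) \left(z + \frac{1}{2} \frac{1}{\left(-3 + z\right)^{2}} \cdot 22\right)}{5} = - \frac{z \left(z + \frac{11}{\left(-3 + z\right)^{2}}\right)}{5}$)
$- \frac{50028}{M{\left(r{\left(7,n \right)} \right)}} = - \frac{50028}{- \frac{\left(-8 + 7\right)^{2}}{5} - \frac{11 \left(-8 + 7\right)}{5 \left(-3 + \left(-8 + 7\right)\right)^{2}}} = - \frac{50028}{- \frac{\left(-1\right)^{2}}{5} - - \frac{11}{5 \left(-3 - 1\right)^{2}}} = - \frac{50028}{\left(- \frac{1}{5}\right) 1 - - \frac{11}{5 \cdot 16}} = - \frac{50028}{- \frac{1}{5} - \left(- \frac{11}{5}\right) \frac{1}{16}} = - \frac{50028}{- \frac{1}{5} + \frac{11}{80}} = - \frac{50028}{- \frac{1}{16}} = \left(-50028\right) \left(-16\right) = 800448$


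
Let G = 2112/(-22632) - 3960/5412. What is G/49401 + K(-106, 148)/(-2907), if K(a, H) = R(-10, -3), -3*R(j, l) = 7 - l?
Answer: 51007388/45141003567 ≈ 0.0011300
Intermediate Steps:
R(j, l) = -7/3 + l/3 (R(j, l) = -(7 - l)/3 = -7/3 + l/3)
K(a, H) = -10/3 (K(a, H) = -7/3 + (1/3)*(-3) = -7/3 - 1 = -10/3)
G = -778/943 (G = 2112*(-1/22632) - 3960*1/5412 = -88/943 - 30/41 = -778/943 ≈ -0.82503)
G/49401 + K(-106, 148)/(-2907) = -778/943/49401 - 10/3/(-2907) = -778/943*1/49401 - 10/3*(-1/2907) = -778/46585143 + 10/8721 = 51007388/45141003567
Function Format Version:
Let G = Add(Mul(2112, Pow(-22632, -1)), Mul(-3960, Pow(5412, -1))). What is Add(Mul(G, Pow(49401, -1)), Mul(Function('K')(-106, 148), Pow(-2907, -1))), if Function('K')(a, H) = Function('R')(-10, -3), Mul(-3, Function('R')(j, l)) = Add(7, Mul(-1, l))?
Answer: Rational(51007388, 45141003567) ≈ 0.0011300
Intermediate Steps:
Function('R')(j, l) = Add(Rational(-7, 3), Mul(Rational(1, 3), l)) (Function('R')(j, l) = Mul(Rational(-1, 3), Add(7, Mul(-1, l))) = Add(Rational(-7, 3), Mul(Rational(1, 3), l)))
Function('K')(a, H) = Rational(-10, 3) (Function('K')(a, H) = Add(Rational(-7, 3), Mul(Rational(1, 3), -3)) = Add(Rational(-7, 3), -1) = Rational(-10, 3))
G = Rational(-778, 943) (G = Add(Mul(2112, Rational(-1, 22632)), Mul(-3960, Rational(1, 5412))) = Add(Rational(-88, 943), Rational(-30, 41)) = Rational(-778, 943) ≈ -0.82503)
Add(Mul(G, Pow(49401, -1)), Mul(Function('K')(-106, 148), Pow(-2907, -1))) = Add(Mul(Rational(-778, 943), Pow(49401, -1)), Mul(Rational(-10, 3), Pow(-2907, -1))) = Add(Mul(Rational(-778, 943), Rational(1, 49401)), Mul(Rational(-10, 3), Rational(-1, 2907))) = Add(Rational(-778, 46585143), Rational(10, 8721)) = Rational(51007388, 45141003567)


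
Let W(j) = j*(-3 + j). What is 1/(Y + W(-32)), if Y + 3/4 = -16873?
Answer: -4/63015 ≈ -6.3477e-5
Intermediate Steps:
Y = -67495/4 (Y = -3/4 - 16873 = -67495/4 ≈ -16874.)
1/(Y + W(-32)) = 1/(-67495/4 - 32*(-3 - 32)) = 1/(-67495/4 - 32*(-35)) = 1/(-67495/4 + 1120) = 1/(-63015/4) = -4/63015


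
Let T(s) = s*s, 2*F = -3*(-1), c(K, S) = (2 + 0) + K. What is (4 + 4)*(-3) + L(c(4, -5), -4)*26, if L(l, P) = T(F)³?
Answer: 8709/32 ≈ 272.16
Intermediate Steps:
c(K, S) = 2 + K
F = 3/2 (F = (-3*(-1))/2 = (½)*3 = 3/2 ≈ 1.5000)
T(s) = s²
L(l, P) = 729/64 (L(l, P) = ((3/2)²)³ = (9/4)³ = 729/64)
(4 + 4)*(-3) + L(c(4, -5), -4)*26 = (4 + 4)*(-3) + (729/64)*26 = 8*(-3) + 9477/32 = -24 + 9477/32 = 8709/32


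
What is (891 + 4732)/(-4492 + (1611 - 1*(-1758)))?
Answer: -5623/1123 ≈ -5.0071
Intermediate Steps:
(891 + 4732)/(-4492 + (1611 - 1*(-1758))) = 5623/(-4492 + (1611 + 1758)) = 5623/(-4492 + 3369) = 5623/(-1123) = 5623*(-1/1123) = -5623/1123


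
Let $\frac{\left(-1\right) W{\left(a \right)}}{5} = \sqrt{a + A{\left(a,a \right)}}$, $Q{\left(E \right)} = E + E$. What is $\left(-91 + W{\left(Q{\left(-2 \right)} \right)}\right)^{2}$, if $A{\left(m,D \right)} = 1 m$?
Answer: $8081 + 1820 i \sqrt{2} \approx 8081.0 + 2573.9 i$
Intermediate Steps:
$Q{\left(E \right)} = 2 E$
$A{\left(m,D \right)} = m$
$W{\left(a \right)} = - 5 \sqrt{2} \sqrt{a}$ ($W{\left(a \right)} = - 5 \sqrt{a + a} = - 5 \sqrt{2 a} = - 5 \sqrt{2} \sqrt{a}$)
$\left(-91 + W{\left(Q{\left(-2 \right)} \right)}\right)^{2} = \left(-91 - 5 \sqrt{2} \sqrt{2 \left(-2\right)}\right)^{2} = \left(-91 - 5 \sqrt{2} \sqrt{-4}\right)^{2} = \left(-91 - 5 \sqrt{2} \cdot 2 i\right)^{2} = \left(-91 - 10 i \sqrt{2}\right)^{2}$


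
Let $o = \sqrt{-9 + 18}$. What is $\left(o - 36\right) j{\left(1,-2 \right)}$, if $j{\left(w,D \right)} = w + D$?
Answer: $33$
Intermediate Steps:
$j{\left(w,D \right)} = D + w$
$o = 3$ ($o = \sqrt{9} = 3$)
$\left(o - 36\right) j{\left(1,-2 \right)} = \left(3 - 36\right) \left(-2 + 1\right) = \left(-33\right) \left(-1\right) = 33$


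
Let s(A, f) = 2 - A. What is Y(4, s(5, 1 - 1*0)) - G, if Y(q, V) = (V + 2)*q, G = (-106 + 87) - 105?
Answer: 120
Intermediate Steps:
G = -124 (G = -19 - 105 = -124)
Y(q, V) = q*(2 + V) (Y(q, V) = (2 + V)*q = q*(2 + V))
Y(4, s(5, 1 - 1*0)) - G = 4*(2 + (2 - 1*5)) - 1*(-124) = 4*(2 + (2 - 5)) + 124 = 4*(2 - 3) + 124 = 4*(-1) + 124 = -4 + 124 = 120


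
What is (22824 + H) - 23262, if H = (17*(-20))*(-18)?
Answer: 5682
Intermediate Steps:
H = 6120 (H = -340*(-18) = 6120)
(22824 + H) - 23262 = (22824 + 6120) - 23262 = 28944 - 23262 = 5682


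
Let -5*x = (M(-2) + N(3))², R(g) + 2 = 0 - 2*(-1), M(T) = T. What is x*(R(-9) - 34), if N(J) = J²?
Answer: 1666/5 ≈ 333.20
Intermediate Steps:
R(g) = 0 (R(g) = -2 + (0 - 2*(-1)) = -2 + (0 + 2) = -2 + 2 = 0)
x = -49/5 (x = -(-2 + 3²)²/5 = -(-2 + 9)²/5 = -⅕*7² = -⅕*49 = -49/5 ≈ -9.8000)
x*(R(-9) - 34) = -49*(0 - 34)/5 = -49/5*(-34) = 1666/5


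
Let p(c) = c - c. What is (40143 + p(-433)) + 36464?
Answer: 76607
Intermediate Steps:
p(c) = 0
(40143 + p(-433)) + 36464 = (40143 + 0) + 36464 = 40143 + 36464 = 76607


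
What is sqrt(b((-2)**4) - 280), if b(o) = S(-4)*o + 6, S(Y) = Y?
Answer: 13*I*sqrt(2) ≈ 18.385*I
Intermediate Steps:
b(o) = 6 - 4*o (b(o) = -4*o + 6 = 6 - 4*o)
sqrt(b((-2)**4) - 280) = sqrt((6 - 4*(-2)**4) - 280) = sqrt((6 - 4*16) - 280) = sqrt((6 - 64) - 280) = sqrt(-58 - 280) = sqrt(-338) = 13*I*sqrt(2)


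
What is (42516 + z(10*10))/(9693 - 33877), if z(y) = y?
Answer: -5327/3023 ≈ -1.7622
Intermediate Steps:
(42516 + z(10*10))/(9693 - 33877) = (42516 + 10*10)/(9693 - 33877) = (42516 + 100)/(-24184) = 42616*(-1/24184) = -5327/3023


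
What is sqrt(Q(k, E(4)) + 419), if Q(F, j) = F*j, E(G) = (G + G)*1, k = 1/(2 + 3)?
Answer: sqrt(10515)/5 ≈ 20.509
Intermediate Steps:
k = 1/5 ≈ 0.20000
E(G) = 2*G (E(G) = (2*G)*1 = 2*G)
sqrt(Q(k, E(4)) + 419) = sqrt((2*4)/5 + 419) = sqrt((1/5)*8 + 419) = sqrt(8/5 + 419) = sqrt(2103/5) = sqrt(10515)/5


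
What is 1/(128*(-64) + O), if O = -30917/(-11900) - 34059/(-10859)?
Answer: -129222100/1057846413397 ≈ -0.00012216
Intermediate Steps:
O = 741029803/129222100 (O = -30917*(-1/11900) - 34059*(-1/10859) = 30917/11900 + 34059/10859 = 741029803/129222100 ≈ 5.7345)
1/(128*(-64) + O) = 1/(128*(-64) + 741029803/129222100) = 1/(-8192 + 741029803/129222100) = 1/(-1057846413397/129222100) = -129222100/1057846413397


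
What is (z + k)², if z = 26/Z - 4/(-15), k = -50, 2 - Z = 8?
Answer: 657721/225 ≈ 2923.2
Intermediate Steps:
Z = -6 (Z = 2 - 1*8 = 2 - 8 = -6)
z = -61/15 (z = 26/(-6) - 4/(-15) = 26*(-⅙) - 4*(-1/15) = -13/3 + 4/15 = -61/15 ≈ -4.0667)
(z + k)² = (-61/15 - 50)² = (-811/15)² = 657721/225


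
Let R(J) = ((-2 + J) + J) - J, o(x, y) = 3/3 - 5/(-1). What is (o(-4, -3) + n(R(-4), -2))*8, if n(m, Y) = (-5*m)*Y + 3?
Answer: -408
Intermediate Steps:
o(x, y) = 6 (o(x, y) = 3*(⅓) - 5*(-1) = 1 + 5 = 6)
R(J) = -2 + J (R(J) = (-2 + 2*J) - J = -2 + J)
n(m, Y) = 3 - 5*Y*m (n(m, Y) = -5*Y*m + 3 = 3 - 5*Y*m)
(o(-4, -3) + n(R(-4), -2))*8 = (6 + (3 - 5*(-2)*(-2 - 4)))*8 = (6 + (3 - 5*(-2)*(-6)))*8 = (6 + (3 - 60))*8 = (6 - 57)*8 = -51*8 = -408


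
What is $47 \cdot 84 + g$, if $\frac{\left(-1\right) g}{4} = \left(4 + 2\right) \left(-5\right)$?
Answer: $4068$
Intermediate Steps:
$g = 120$ ($g = - 4 \left(4 + 2\right) \left(-5\right) = - 4 \cdot 6 \left(-5\right) = \left(-4\right) \left(-30\right) = 120$)
$47 \cdot 84 + g = 47 \cdot 84 + 120 = 3948 + 120 = 4068$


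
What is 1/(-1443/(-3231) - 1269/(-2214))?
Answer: 88314/90061 ≈ 0.98060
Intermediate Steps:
1/(-1443/(-3231) - 1269/(-2214)) = 1/(-1443*(-1/3231) - 1269*(-1/2214)) = 1/(481/1077 + 47/82) = 1/(90061/88314) = 88314/90061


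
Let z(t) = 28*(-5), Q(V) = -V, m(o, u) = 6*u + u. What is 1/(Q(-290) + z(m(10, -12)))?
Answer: 1/150 ≈ 0.0066667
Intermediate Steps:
m(o, u) = 7*u
z(t) = -140
1/(Q(-290) + z(m(10, -12))) = 1/(-1*(-290) - 140) = 1/(290 - 140) = 1/150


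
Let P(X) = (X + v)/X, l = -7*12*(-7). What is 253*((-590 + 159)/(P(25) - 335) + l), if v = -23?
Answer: 1248327047/8373 ≈ 1.4909e+5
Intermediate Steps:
l = 588 (l = -84*(-7) = 588)
P(X) = (-23 + X)/X (P(X) = (X - 23)/X = (-23 + X)/X)
253*((-590 + 159)/(P(25) - 335) + l) = 253*((-590 + 159)/((-23 + 25)/25 - 335) + 588) = 253*(-431/((1/25)*2 - 335) + 588) = 253*(-431/(2/25 - 335) + 588) = 253*(-431/(-8373/25) + 588) = 253*(-431*(-25/8373) + 588) = 253*(10775/8373 + 588) = 253*(4934099/8373) = 1248327047/8373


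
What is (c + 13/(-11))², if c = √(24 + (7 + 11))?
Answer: 5251/121 - 26*√42/11 ≈ 28.079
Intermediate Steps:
c = √42 (c = √(24 + 18) = √42 ≈ 6.4807)
(c + 13/(-11))² = (√42 + 13/(-11))² = (√42 + 13*(-1/11))² = (√42 - 13/11)² = (-13/11 + √42)²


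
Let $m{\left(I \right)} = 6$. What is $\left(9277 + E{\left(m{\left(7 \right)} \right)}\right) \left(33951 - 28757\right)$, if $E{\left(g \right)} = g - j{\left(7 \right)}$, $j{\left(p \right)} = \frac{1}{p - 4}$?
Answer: $\frac{144642512}{3} \approx 4.8214 \cdot 10^{7}$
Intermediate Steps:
$j{\left(p \right)} = \frac{1}{-4 + p}$
$E{\left(g \right)} = - \frac{1}{3} + g$ ($E{\left(g \right)} = g - \frac{1}{-4 + 7} = g - \frac{1}{3} = - \frac{1}{3} + g$)
$\left(9277 + E{\left(m{\left(7 \right)} \right)}\right) \left(33951 - 28757\right) = \left(9277 + \left(- \frac{1}{3} + 6\right)\right) \left(33951 - 28757\right) = \left(9277 + \frac{17}{3}\right) 5194 = \frac{27848}{3} \cdot 5194 = \frac{144642512}{3}$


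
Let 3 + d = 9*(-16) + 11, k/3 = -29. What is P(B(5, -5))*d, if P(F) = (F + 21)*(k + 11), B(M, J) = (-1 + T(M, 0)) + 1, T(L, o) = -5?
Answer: 165376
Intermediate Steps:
k = -87 (k = 3*(-29) = -87)
B(M, J) = -5 (B(M, J) = (-1 - 5) + 1 = -6 + 1 = -5)
P(F) = -1596 - 76*F (P(F) = (F + 21)*(-87 + 11) = (21 + F)*(-76) = -1596 - 76*F)
d = -136 (d = -3 + (9*(-16) + 11) = -3 + (-144 + 11) = -3 - 133 = -136)
P(B(5, -5))*d = (-1596 - 76*(-5))*(-136) = (-1596 + 380)*(-136) = -1216*(-136) = 165376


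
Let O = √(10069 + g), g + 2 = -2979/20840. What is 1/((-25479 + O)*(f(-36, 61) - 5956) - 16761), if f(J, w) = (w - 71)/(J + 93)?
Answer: 2568557699574570/389748525952163650707509 + 9675807*√1093023098210/389748525952163650707509 ≈ 6.6162e-9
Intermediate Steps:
g = -44659/20840 (g = -2 - 2979/20840 = -44659/20840 ≈ -2.1429)
f(J, w) = (-71 + w)/(93 + J)
O = √1093023098210/10420 (O = √(10069 - 44659/20840) = √(209793301/20840) = √1093023098210/10420 ≈ 100.33)
1/((-25479 + O)*(f(-36, 61) - 5956) - 16761) = 1/((-25479 + √1093023098210/10420)*((-71 + 61)/(93 - 36) - 5956) - 16761) = 1/((-25479 + √1093023098210/10420)*(-10/57 - 5956) - 16761) = 1/((-25479 + √1093023098210/10420)*(-339502/57) - 16761) = 1/((151757394 - 169751*√1093023098210/296970) - 16761) = 1/(151740633 - 169751*√1093023098210/296970)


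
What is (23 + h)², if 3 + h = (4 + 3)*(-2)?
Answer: 36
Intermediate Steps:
h = -17 (h = -3 + (4 + 3)*(-2) = -3 + 7*(-2) = -3 - 14 = -17)
(23 + h)² = (23 - 17)² = 6² = 36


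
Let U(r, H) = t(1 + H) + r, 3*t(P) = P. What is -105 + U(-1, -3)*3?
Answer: -110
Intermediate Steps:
t(P) = P/3
U(r, H) = ⅓ + r + H/3 (U(r, H) = (1 + H)/3 + r = (⅓ + H/3) + r = ⅓ + r + H/3)
-105 + U(-1, -3)*3 = -105 + (⅓ - 1 + (⅓)*(-3))*3 = -105 + (⅓ - 1 - 1)*3 = -105 - 5/3*3 = -105 - 5 = -110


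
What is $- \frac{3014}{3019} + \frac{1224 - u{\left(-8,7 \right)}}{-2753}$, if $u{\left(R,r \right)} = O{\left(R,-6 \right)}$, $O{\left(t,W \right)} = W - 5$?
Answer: $- \frac{12026007}{8311307} \approx -1.4469$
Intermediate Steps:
$O{\left(t,W \right)} = -5 + W$ ($O{\left(t,W \right)} = W - 5 = -5 + W$)
$u{\left(R,r \right)} = -11$ ($u{\left(R,r \right)} = -5 - 6 = -11$)
$- \frac{3014}{3019} + \frac{1224 - u{\left(-8,7 \right)}}{-2753} = - \frac{3014}{3019} + \frac{1224 - -11}{-2753} = \left(-3014\right) \frac{1}{3019} + \left(1224 + 11\right) \left(- \frac{1}{2753}\right) = - \frac{3014}{3019} + 1235 \left(- \frac{1}{2753}\right) = - \frac{3014}{3019} - \frac{1235}{2753} = - \frac{12026007}{8311307}$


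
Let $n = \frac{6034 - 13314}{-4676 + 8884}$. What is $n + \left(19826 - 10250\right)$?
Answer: $\frac{2518033}{263} \approx 9574.3$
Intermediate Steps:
$n = - \frac{455}{263}$ ($n = - \frac{7280}{4208} = \left(-7280\right) \frac{1}{4208} = - \frac{455}{263} \approx -1.73$)
$n + \left(19826 - 10250\right) = - \frac{455}{263} + \left(19826 - 10250\right) = - \frac{455}{263} + 9576 = \frac{2518033}{263}$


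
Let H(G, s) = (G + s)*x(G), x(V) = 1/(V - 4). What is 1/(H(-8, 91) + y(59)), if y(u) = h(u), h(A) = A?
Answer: 12/625 ≈ 0.019200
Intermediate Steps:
x(V) = 1/(-4 + V)
H(G, s) = (G + s)/(-4 + G)
y(u) = u
1/(H(-8, 91) + y(59)) = 1/((-8 + 91)/(-4 - 8) + 59) = 1/(83/(-12) + 59) = 1/(-1/12*83 + 59) = 1/(-83/12 + 59) = 1/(625/12) = 12/625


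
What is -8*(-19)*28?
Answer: 4256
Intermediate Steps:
-8*(-19)*28 = 152*28 = 4256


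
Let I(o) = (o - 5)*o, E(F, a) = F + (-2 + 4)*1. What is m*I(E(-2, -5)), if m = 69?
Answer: 0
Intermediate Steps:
E(F, a) = 2 + F (E(F, a) = F + 2*1 = F + 2 = 2 + F)
I(o) = o*(-5 + o) (I(o) = (-5 + o)*o = o*(-5 + o))
m*I(E(-2, -5)) = 69*((2 - 2)*(-5 + (2 - 2))) = 69*(0*(-5 + 0)) = 69*(0*(-5)) = 69*0 = 0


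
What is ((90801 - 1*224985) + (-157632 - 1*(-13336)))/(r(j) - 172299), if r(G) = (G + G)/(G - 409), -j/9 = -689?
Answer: 806478080/498971703 ≈ 1.6163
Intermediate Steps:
j = 6201 (j = -9*(-689) = 6201)
r(G) = 2*G/(-409 + G) (r(G) = (2*G)/(-409 + G) = 2*G/(-409 + G))
((90801 - 1*224985) + (-157632 - 1*(-13336)))/(r(j) - 172299) = ((90801 - 1*224985) + (-157632 - 1*(-13336)))/(2*6201/(-409 + 6201) - 172299) = ((90801 - 224985) + (-157632 + 13336))/(2*6201/5792 - 172299) = (-134184 - 144296)/(2*6201*(1/5792) - 172299) = -278480/(6201/2896 - 172299) = -278480/(-498971703/2896) = -278480*(-2896/498971703) = 806478080/498971703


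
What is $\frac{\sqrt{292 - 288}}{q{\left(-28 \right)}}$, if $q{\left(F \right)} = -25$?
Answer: $- \frac{2}{25} \approx -0.08$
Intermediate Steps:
$\frac{\sqrt{292 - 288}}{q{\left(-28 \right)}} = \frac{\sqrt{292 - 288}}{-25} = \sqrt{4} \left(- \frac{1}{25}\right) = 2 \left(- \frac{1}{25}\right) = - \frac{2}{25}$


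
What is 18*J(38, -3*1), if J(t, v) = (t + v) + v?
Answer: 576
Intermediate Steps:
J(t, v) = t + 2*v
18*J(38, -3*1) = 18*(38 + 2*(-3*1)) = 18*(38 + 2*(-3)) = 18*(38 - 6) = 18*32 = 576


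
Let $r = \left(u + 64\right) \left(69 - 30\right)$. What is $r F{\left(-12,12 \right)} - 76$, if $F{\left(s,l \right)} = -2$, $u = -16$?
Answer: $-3820$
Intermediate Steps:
$r = 1872$ ($r = \left(-16 + 64\right) \left(69 - 30\right) = 48 \cdot 39 = 1872$)
$r F{\left(-12,12 \right)} - 76 = 1872 \left(-2\right) - 76 = -3744 - 76 = -3820$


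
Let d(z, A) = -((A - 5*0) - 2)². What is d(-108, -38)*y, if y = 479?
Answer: -766400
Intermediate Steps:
d(z, A) = -(-2 + A)² (d(z, A) = -((A + 0) - 2)² = -(A - 2)² = -(-2 + A)²)
d(-108, -38)*y = -(-2 - 38)²*479 = -1*(-40)²*479 = -1*1600*479 = -1600*479 = -766400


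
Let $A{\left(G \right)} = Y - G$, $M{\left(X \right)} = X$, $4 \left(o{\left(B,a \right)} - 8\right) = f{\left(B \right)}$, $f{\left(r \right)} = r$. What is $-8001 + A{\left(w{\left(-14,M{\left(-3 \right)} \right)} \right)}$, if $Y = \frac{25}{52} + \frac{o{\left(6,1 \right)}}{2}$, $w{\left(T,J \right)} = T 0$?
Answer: $- \frac{103945}{13} \approx -7995.8$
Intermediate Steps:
$o{\left(B,a \right)} = 8 + \frac{B}{4}$
$w{\left(T,J \right)} = 0$
$Y = \frac{68}{13}$ ($Y = \frac{25}{52} + \frac{8 + \frac{1}{4} \cdot 6}{2} = 25 \cdot \frac{1}{52} + \left(8 + \frac{3}{2}\right) \frac{1}{2} = \frac{25}{52} + \frac{19}{2} \cdot \frac{1}{2} = \frac{25}{52} + \frac{19}{4} = \frac{68}{13} \approx 5.2308$)
$A{\left(G \right)} = \frac{68}{13} - G$
$-8001 + A{\left(w{\left(-14,M{\left(-3 \right)} \right)} \right)} = -8001 + \left(\frac{68}{13} - 0\right) = -8001 + \left(\frac{68}{13} + 0\right) = -8001 + \frac{68}{13} = - \frac{103945}{13}$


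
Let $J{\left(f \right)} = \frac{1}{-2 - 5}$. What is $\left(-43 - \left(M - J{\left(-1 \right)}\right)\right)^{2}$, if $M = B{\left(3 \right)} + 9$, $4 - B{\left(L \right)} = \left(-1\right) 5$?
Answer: $\frac{183184}{49} \approx 3738.4$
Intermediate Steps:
$B{\left(L \right)} = 9$ ($B{\left(L \right)} = 4 - \left(-1\right) 5 = 4 - -5 = 4 + 5 = 9$)
$J{\left(f \right)} = - \frac{1}{7}$ ($J{\left(f \right)} = \frac{1}{-7} = - \frac{1}{7}$)
$M = 18$ ($M = 9 + 9 = 18$)
$\left(-43 - \left(M - J{\left(-1 \right)}\right)\right)^{2} = \left(-43 - \frac{127}{7}\right)^{2} = \left(- \frac{428}{7}\right)^{2} = \frac{183184}{49}$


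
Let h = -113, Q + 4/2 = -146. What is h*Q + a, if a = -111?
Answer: 16613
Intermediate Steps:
Q = -148 (Q = -2 - 146 = -148)
h*Q + a = -113*(-148) - 111 = 16724 - 111 = 16613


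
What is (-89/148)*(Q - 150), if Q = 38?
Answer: 2492/37 ≈ 67.351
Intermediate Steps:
(-89/148)*(Q - 150) = (-89/148)*(38 - 150) = -89*1/148*(-112) = -89/148*(-112) = 2492/37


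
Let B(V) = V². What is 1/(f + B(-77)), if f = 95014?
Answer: 1/100943 ≈ 9.9066e-6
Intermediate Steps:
1/(f + B(-77)) = 1/(95014 + (-77)²) = 1/(95014 + 5929) = 1/100943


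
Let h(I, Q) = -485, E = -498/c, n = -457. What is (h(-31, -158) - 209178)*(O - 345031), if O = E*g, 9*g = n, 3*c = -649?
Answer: 46964717679403/649 ≈ 7.2365e+10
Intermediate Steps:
c = -649/3 (c = (1/3)*(-649) = -649/3 ≈ -216.33)
g = -457/9 (g = (1/9)*(-457) = -457/9 ≈ -50.778)
E = 1494/649 (E = -498/(-649/3) = -498*(-3/649) = 1494/649 ≈ 2.3020)
O = -75862/649 (O = (1494/649)*(-457/9) = -75862/649 ≈ -116.89)
(h(-31, -158) - 209178)*(O - 345031) = (-485 - 209178)*(-75862/649 - 345031) = -209663*(-224000981/649) = 46964717679403/649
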